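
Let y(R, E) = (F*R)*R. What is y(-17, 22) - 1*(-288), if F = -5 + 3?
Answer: -290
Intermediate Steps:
F = -2
y(R, E) = -2*R² (y(R, E) = (-2*R)*R = -2*R²)
y(-17, 22) - 1*(-288) = -2*(-17)² - 1*(-288) = -2*289 + 288 = -578 + 288 = -290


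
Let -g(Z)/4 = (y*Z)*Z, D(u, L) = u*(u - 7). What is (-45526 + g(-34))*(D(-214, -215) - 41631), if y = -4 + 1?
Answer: -179256602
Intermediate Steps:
y = -3
D(u, L) = u*(-7 + u)
g(Z) = 12*Z² (g(Z) = -4*(-3*Z)*Z = -(-12)*Z² = 12*Z²)
(-45526 + g(-34))*(D(-214, -215) - 41631) = (-45526 + 12*(-34)²)*(-214*(-7 - 214) - 41631) = (-45526 + 12*1156)*(-214*(-221) - 41631) = (-45526 + 13872)*(47294 - 41631) = -31654*5663 = -179256602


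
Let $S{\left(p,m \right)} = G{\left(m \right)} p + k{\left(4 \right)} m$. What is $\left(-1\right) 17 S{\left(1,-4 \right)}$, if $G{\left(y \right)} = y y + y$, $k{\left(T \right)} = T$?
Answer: $68$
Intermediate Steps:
$G{\left(y \right)} = y + y^{2}$ ($G{\left(y \right)} = y^{2} + y = y + y^{2}$)
$S{\left(p,m \right)} = 4 m + m p \left(1 + m\right)$ ($S{\left(p,m \right)} = m \left(1 + m\right) p + 4 m = m p \left(1 + m\right) + 4 m = 4 m + m p \left(1 + m\right)$)
$\left(-1\right) 17 S{\left(1,-4 \right)} = \left(-1\right) 17 \left(- 4 \left(4 + 1 \left(1 - 4\right)\right)\right) = - 17 \left(- 4 \left(4 + 1 \left(-3\right)\right)\right) = - 17 \left(- 4 \left(4 - 3\right)\right) = - 17 \left(\left(-4\right) 1\right) = \left(-17\right) \left(-4\right) = 68$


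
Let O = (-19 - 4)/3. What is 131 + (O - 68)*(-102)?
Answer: 7849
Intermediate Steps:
O = -23/3 (O = -23*⅓ = -23/3 ≈ -7.6667)
131 + (O - 68)*(-102) = 131 + (-23/3 - 68)*(-102) = 131 - 227/3*(-102) = 131 + 7718 = 7849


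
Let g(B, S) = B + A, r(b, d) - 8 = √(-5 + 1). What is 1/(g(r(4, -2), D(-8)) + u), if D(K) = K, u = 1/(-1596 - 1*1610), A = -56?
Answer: -493368134/23722938065 - 20556872*I/23722938065 ≈ -0.020797 - 0.00086654*I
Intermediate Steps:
u = -1/3206 (u = 1/(-1596 - 1610) = 1/(-3206) = -1/3206 ≈ -0.00031192)
r(b, d) = 8 + 2*I (r(b, d) = 8 + √(-5 + 1) = 8 + √(-4) = 8 + 2*I)
g(B, S) = -56 + B (g(B, S) = B - 56 = -56 + B)
1/(g(r(4, -2), D(-8)) + u) = 1/((-56 + (8 + 2*I)) - 1/3206) = 1/((-48 + 2*I) - 1/3206) = 1/(-153889/3206 + 2*I) = 10278436*(-153889/3206 - 2*I)/23722938065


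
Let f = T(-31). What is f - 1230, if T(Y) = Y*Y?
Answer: -269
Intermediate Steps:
T(Y) = Y²
f = 961 (f = (-31)² = 961)
f - 1230 = 961 - 1230 = -269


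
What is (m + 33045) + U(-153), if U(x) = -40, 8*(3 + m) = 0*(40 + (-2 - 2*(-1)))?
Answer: 33002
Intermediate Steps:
m = -3 (m = -3 + (0*(40 + (-2 - 2*(-1))))/8 = -3 + (0*(40 + (-2 + 2)))/8 = -3 + (0*(40 + 0))/8 = -3 + (0*40)/8 = -3 + (⅛)*0 = -3 + 0 = -3)
(m + 33045) + U(-153) = (-3 + 33045) - 40 = 33042 - 40 = 33002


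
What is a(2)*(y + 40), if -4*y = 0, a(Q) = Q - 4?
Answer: -80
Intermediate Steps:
a(Q) = -4 + Q
y = 0 (y = -¼*0 = 0)
a(2)*(y + 40) = (-4 + 2)*(0 + 40) = -2*40 = -80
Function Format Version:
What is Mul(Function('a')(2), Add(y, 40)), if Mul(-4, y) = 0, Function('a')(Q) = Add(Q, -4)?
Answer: -80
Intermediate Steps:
Function('a')(Q) = Add(-4, Q)
y = 0 (y = Mul(Rational(-1, 4), 0) = 0)
Mul(Function('a')(2), Add(y, 40)) = Mul(Add(-4, 2), Add(0, 40)) = Mul(-2, 40) = -80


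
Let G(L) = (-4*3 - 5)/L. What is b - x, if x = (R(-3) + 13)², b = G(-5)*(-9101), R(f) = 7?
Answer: -156717/5 ≈ -31343.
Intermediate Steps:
G(L) = -17/L (G(L) = (-12 - 5)/L = -17/L)
b = -154717/5 (b = -17/(-5)*(-9101) = -17*(-⅕)*(-9101) = (17/5)*(-9101) = -154717/5 ≈ -30943.)
x = 400 (x = (7 + 13)² = 20² = 400)
b - x = -154717/5 - 1*400 = -154717/5 - 400 = -156717/5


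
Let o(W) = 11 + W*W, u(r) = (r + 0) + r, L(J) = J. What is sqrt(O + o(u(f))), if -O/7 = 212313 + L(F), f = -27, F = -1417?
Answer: 3*I*sqrt(163705) ≈ 1213.8*I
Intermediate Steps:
u(r) = 2*r (u(r) = r + r = 2*r)
o(W) = 11 + W**2
O = -1476272 (O = -7*(212313 - 1417) = -7*210896 = -1476272)
sqrt(O + o(u(f))) = sqrt(-1476272 + (11 + (2*(-27))**2)) = sqrt(-1476272 + (11 + (-54)**2)) = sqrt(-1476272 + (11 + 2916)) = sqrt(-1476272 + 2927) = sqrt(-1473345) = 3*I*sqrt(163705)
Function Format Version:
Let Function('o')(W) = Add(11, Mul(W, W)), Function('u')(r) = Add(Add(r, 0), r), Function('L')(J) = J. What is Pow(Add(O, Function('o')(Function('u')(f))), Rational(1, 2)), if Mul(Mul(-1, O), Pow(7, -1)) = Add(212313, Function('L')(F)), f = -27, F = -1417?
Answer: Mul(3, I, Pow(163705, Rational(1, 2))) ≈ Mul(1213.8, I)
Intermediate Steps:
Function('u')(r) = Mul(2, r) (Function('u')(r) = Add(r, r) = Mul(2, r))
Function('o')(W) = Add(11, Pow(W, 2))
O = -1476272 (O = Mul(-7, Add(212313, -1417)) = Mul(-7, 210896) = -1476272)
Pow(Add(O, Function('o')(Function('u')(f))), Rational(1, 2)) = Pow(Add(-1476272, Add(11, Pow(Mul(2, -27), 2))), Rational(1, 2)) = Pow(Add(-1476272, Add(11, Pow(-54, 2))), Rational(1, 2)) = Pow(Add(-1476272, Add(11, 2916)), Rational(1, 2)) = Pow(Add(-1476272, 2927), Rational(1, 2)) = Pow(-1473345, Rational(1, 2)) = Mul(3, I, Pow(163705, Rational(1, 2)))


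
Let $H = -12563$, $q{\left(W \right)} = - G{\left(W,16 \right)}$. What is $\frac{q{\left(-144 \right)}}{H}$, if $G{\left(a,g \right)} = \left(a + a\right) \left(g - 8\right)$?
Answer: $- \frac{2304}{12563} \approx -0.1834$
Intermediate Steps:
$G{\left(a,g \right)} = 2 a \left(-8 + g\right)$
$q{\left(W \right)} = - 16 W$ ($q{\left(W \right)} = - 2 W \left(-8 + 16\right) = - 2 W 8 = - 16 W$)
$\frac{q{\left(-144 \right)}}{H} = \frac{\left(-16\right) \left(-144\right)}{-12563} = 2304 \left(- \frac{1}{12563}\right) = - \frac{2304}{12563}$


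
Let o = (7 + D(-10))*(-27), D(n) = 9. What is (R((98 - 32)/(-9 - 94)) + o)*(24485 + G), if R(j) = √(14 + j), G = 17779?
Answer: -18258048 + 169056*√8858/103 ≈ -1.8104e+7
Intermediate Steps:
o = -432 (o = (7 + 9)*(-27) = 16*(-27) = -432)
(R((98 - 32)/(-9 - 94)) + o)*(24485 + G) = (√(14 + (98 - 32)/(-9 - 94)) - 432)*(24485 + 17779) = (√(14 + 66/(-103)) - 432)*42264 = (√(14 + 66*(-1/103)) - 432)*42264 = (√(14 - 66/103) - 432)*42264 = (√(1376/103) - 432)*42264 = (4*√8858/103 - 432)*42264 = (-432 + 4*√8858/103)*42264 = -18258048 + 169056*√8858/103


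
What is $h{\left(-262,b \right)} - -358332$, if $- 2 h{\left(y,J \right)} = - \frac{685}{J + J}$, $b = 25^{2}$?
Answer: $\frac{179166137}{500} \approx 3.5833 \cdot 10^{5}$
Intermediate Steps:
$b = 625$
$h{\left(y,J \right)} = \frac{685}{4 J}$ ($h{\left(y,J \right)} = - \frac{\left(-685\right) \frac{1}{J + J}}{2} = - \frac{\left(-685\right) \frac{1}{2 J}}{2} = - \frac{\left(- \frac{685}{2}\right) \frac{1}{J}}{2} = \frac{685}{4 J}$)
$h{\left(-262,b \right)} - -358332 = \frac{685}{4 \cdot 625} - -358332 = \frac{685}{4} \cdot \frac{1}{625} + 358332 = \frac{137}{500} + 358332 = \frac{179166137}{500}$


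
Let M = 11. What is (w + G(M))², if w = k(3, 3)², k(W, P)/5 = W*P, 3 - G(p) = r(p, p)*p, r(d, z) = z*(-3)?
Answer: 5716881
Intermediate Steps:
r(d, z) = -3*z
G(p) = 3 + 3*p² (G(p) = 3 - (-3*p)*p = 3 - (-3)*p² = 3 + 3*p²)
k(W, P) = 5*P*W (k(W, P) = 5*(W*P) = 5*(P*W) = 5*P*W)
w = 2025 (w = (5*3*3)² = 45² = 2025)
(w + G(M))² = (2025 + (3 + 3*11²))² = (2025 + (3 + 3*121))² = (2025 + (3 + 363))² = (2025 + 366)² = 2391² = 5716881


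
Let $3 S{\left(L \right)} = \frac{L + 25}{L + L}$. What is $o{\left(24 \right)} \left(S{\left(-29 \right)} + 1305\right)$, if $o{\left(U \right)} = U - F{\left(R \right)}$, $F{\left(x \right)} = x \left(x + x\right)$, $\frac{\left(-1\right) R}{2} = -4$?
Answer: $- \frac{11807848}{87} \approx -1.3572 \cdot 10^{5}$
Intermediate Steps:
$R = 8$ ($R = \left(-2\right) \left(-4\right) = 8$)
$F{\left(x \right)} = 2 x^{2}$ ($F{\left(x \right)} = x 2 x = 2 x^{2}$)
$S{\left(L \right)} = \frac{25 + L}{6 L}$ ($S{\left(L \right)} = \frac{\left(L + 25\right) \frac{1}{L + L}}{3} = \frac{\left(25 + L\right) \frac{1}{2 L}}{3} = \frac{\frac{1}{2} \frac{1}{L} \left(25 + L\right)}{3} = \frac{25 + L}{6 L}$)
$o{\left(U \right)} = -128 + U$ ($o{\left(U \right)} = U - 2 \cdot 8^{2} = U - 2 \cdot 64 = U - 128 = -128 + U$)
$o{\left(24 \right)} \left(S{\left(-29 \right)} + 1305\right) = \left(-128 + 24\right) \left(\frac{25 - 29}{6 \left(-29\right)} + 1305\right) = - 104 \left(\frac{1}{6} \left(- \frac{1}{29}\right) \left(-4\right) + 1305\right) = - 104 \left(\frac{2}{87} + 1305\right) = \left(-104\right) \frac{113537}{87} = - \frac{11807848}{87}$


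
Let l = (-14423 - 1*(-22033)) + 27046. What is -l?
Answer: -34656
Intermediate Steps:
l = 34656 (l = (-14423 + 22033) + 27046 = 7610 + 27046 = 34656)
-l = -1*34656 = -34656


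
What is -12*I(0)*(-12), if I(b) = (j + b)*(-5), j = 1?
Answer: -720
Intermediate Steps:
I(b) = -5 - 5*b (I(b) = (1 + b)*(-5) = -5 - 5*b)
-12*I(0)*(-12) = -12*(-5 - 5*0)*(-12) = -12*(-5 + 0)*(-12) = -12*(-5)*(-12) = 60*(-12) = -720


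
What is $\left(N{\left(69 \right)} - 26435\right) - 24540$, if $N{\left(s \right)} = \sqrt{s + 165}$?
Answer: $-50975 + 3 \sqrt{26} \approx -50960.0$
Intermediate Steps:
$N{\left(s \right)} = \sqrt{165 + s}$
$\left(N{\left(69 \right)} - 26435\right) - 24540 = \left(\sqrt{165 + 69} - 26435\right) - 24540 = \left(\sqrt{234} - 26435\right) - 24540 = \left(3 \sqrt{26} - 26435\right) - 24540 = \left(-26435 + 3 \sqrt{26}\right) - 24540 = -50975 + 3 \sqrt{26}$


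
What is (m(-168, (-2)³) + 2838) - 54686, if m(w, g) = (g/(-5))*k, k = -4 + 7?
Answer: -259216/5 ≈ -51843.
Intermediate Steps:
k = 3
m(w, g) = -3*g/5 (m(w, g) = (g/(-5))*3 = (g*(-⅕))*3 = -g/5*3 = -3*g/5)
(m(-168, (-2)³) + 2838) - 54686 = (-⅗*(-2)³ + 2838) - 54686 = (-⅗*(-8) + 2838) - 54686 = (24/5 + 2838) - 54686 = 14214/5 - 54686 = -259216/5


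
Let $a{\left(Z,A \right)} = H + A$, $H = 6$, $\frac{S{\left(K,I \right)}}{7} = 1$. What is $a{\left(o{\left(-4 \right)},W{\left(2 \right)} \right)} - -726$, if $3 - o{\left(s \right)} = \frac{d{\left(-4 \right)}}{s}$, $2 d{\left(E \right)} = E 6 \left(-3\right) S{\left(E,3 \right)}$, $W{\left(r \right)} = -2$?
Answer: $730$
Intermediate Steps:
$S{\left(K,I \right)} = 7$ ($S{\left(K,I \right)} = 7 \cdot 1 = 7$)
$d{\left(E \right)} = - 63 E$ ($d{\left(E \right)} = \frac{E 6 \left(-3\right) 7}{2} = \frac{E \left(-18\right) 7}{2} = \frac{- 18 E 7}{2} = \frac{\left(-126\right) E}{2} = - 63 E$)
$o{\left(s \right)} = 3 - \frac{252}{s}$ ($o{\left(s \right)} = 3 - \frac{\left(-63\right) \left(-4\right)}{s} = 3 - \frac{252}{s}$)
$a{\left(Z,A \right)} = 6 + A$
$a{\left(o{\left(-4 \right)},W{\left(2 \right)} \right)} - -726 = \left(6 - 2\right) - -726 = 4 + 726 = 730$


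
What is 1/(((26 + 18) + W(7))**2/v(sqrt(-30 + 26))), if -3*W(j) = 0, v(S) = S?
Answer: I/968 ≈ 0.0010331*I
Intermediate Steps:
W(j) = 0 (W(j) = -1/3*0 = 0)
1/(((26 + 18) + W(7))**2/v(sqrt(-30 + 26))) = 1/(((26 + 18) + 0)**2/(sqrt(-30 + 26))) = 1/((44 + 0)**2/(sqrt(-4))) = 1/(44**2/((2*I))) = 1/(1936*(-I/2)) = 1/(-968*I) = I/968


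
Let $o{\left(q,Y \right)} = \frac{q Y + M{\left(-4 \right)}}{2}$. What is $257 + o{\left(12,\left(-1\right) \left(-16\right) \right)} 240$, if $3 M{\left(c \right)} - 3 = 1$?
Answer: $23457$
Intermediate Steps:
$M{\left(c \right)} = \frac{4}{3}$ ($M{\left(c \right)} = 1 + \frac{1}{3} \cdot 1 = 1 + \frac{1}{3} = \frac{4}{3}$)
$o{\left(q,Y \right)} = \frac{2}{3} + \frac{Y q}{2}$ ($o{\left(q,Y \right)} = \frac{q Y + \frac{4}{3}}{2} = \left(Y q + \frac{4}{3}\right) \frac{1}{2} = \left(\frac{4}{3} + Y q\right) \frac{1}{2} = \frac{2}{3} + \frac{Y q}{2}$)
$257 + o{\left(12,\left(-1\right) \left(-16\right) \right)} 240 = 257 + \left(\frac{2}{3} + \frac{1}{2} \left(\left(-1\right) \left(-16\right)\right) 12\right) 240 = 257 + \left(\frac{2}{3} + \frac{1}{2} \cdot 16 \cdot 12\right) 240 = 257 + \left(\frac{2}{3} + 96\right) 240 = 257 + \frac{290}{3} \cdot 240 = 257 + 23200 = 23457$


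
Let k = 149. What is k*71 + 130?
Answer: 10709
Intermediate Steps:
k*71 + 130 = 149*71 + 130 = 10579 + 130 = 10709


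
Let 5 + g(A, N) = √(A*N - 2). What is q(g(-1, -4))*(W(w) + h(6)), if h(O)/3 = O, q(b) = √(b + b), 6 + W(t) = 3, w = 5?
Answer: 15*√(-10 + 2*√2) ≈ 40.17*I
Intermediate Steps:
W(t) = -3 (W(t) = -6 + 3 = -3)
g(A, N) = -5 + √(-2 + A*N) (g(A, N) = -5 + √(A*N - 2) = -5 + √(-2 + A*N))
q(b) = √2*√b (q(b) = √(2*b) = √2*√b)
h(O) = 3*O
q(g(-1, -4))*(W(w) + h(6)) = (√2*√(-5 + √(-2 - 1*(-4))))*(-3 + 3*6) = (√2*√(-5 + √(-2 + 4)))*(-3 + 18) = (√2*√(-5 + √2))*15 = 15*√2*√(-5 + √2)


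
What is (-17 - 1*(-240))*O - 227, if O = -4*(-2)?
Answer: 1557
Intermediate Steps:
O = 8
(-17 - 1*(-240))*O - 227 = (-17 - 1*(-240))*8 - 227 = (-17 + 240)*8 - 227 = 223*8 - 227 = 1784 - 227 = 1557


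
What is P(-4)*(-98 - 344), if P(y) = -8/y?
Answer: -884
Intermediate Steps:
P(-4)*(-98 - 344) = (-8/(-4))*(-98 - 344) = -8*(-¼)*(-442) = 2*(-442) = -884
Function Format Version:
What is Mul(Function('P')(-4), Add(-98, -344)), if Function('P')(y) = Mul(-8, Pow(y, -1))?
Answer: -884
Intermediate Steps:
Mul(Function('P')(-4), Add(-98, -344)) = Mul(Mul(-8, Pow(-4, -1)), Add(-98, -344)) = Mul(Mul(-8, Rational(-1, 4)), -442) = Mul(2, -442) = -884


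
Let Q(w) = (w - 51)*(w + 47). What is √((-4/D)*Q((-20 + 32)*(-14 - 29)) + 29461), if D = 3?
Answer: I*√325103 ≈ 570.18*I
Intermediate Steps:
Q(w) = (-51 + w)*(47 + w)
√((-4/D)*Q((-20 + 32)*(-14 - 29)) + 29461) = √((-4/3)*(-2397 + ((-20 + 32)*(-14 - 29))² - 4*(-20 + 32)*(-14 - 29)) + 29461) = √((-4*⅓)*(-2397 + (12*(-43))² - 48*(-43)) + 29461) = √(-4*(-2397 + (-516)² - 4*(-516))/3 + 29461) = √(-4*(-2397 + 266256 + 2064)/3 + 29461) = √(-4/3*265923 + 29461) = √(-354564 + 29461) = √(-325103) = I*√325103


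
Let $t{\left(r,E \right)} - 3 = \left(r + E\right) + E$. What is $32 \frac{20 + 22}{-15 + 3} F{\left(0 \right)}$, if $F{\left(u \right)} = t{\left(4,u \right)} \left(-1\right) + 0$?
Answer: $784$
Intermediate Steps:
$t{\left(r,E \right)} = 3 + r + 2 E$ ($t{\left(r,E \right)} = 3 + \left(\left(r + E\right) + E\right) = 3 + \left(\left(E + r\right) + E\right) = 3 + \left(r + 2 E\right) = 3 + r + 2 E$)
$F{\left(u \right)} = -7 - 2 u$ ($F{\left(u \right)} = \left(3 + 4 + 2 u\right) \left(-1\right) + 0 = \left(7 + 2 u\right) \left(-1\right) + 0 = \left(-7 - 2 u\right) + 0 = -7 - 2 u$)
$32 \frac{20 + 22}{-15 + 3} F{\left(0 \right)} = 32 \frac{20 + 22}{-15 + 3} \left(-7 - 0\right) = 32 \frac{42}{-12} \left(-7 + 0\right) = 32 \cdot 42 \left(- \frac{1}{12}\right) \left(-7\right) = 32 \left(- \frac{7}{2}\right) \left(-7\right) = \left(-112\right) \left(-7\right) = 784$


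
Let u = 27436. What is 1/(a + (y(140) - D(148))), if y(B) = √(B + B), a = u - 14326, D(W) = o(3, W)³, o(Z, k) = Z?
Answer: 1869/24452087 - 2*√70/171164609 ≈ 7.6337e-5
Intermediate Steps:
D(W) = 27 (D(W) = 3³ = 27)
a = 13110 (a = 27436 - 14326 = 13110)
y(B) = √2*√B (y(B) = √(2*B) = √2*√B)
1/(a + (y(140) - D(148))) = 1/(13110 + (√2*√140 - 1*27)) = 1/(13110 + (√2*(2*√35) - 27)) = 1/(13110 + (2*√70 - 27)) = 1/(13110 + (-27 + 2*√70)) = 1/(13083 + 2*√70)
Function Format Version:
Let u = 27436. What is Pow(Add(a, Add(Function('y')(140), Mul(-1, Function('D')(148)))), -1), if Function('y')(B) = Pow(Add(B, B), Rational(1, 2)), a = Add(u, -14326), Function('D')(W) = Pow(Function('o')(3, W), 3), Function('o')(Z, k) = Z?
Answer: Add(Rational(1869, 24452087), Mul(Rational(-2, 171164609), Pow(70, Rational(1, 2)))) ≈ 7.6337e-5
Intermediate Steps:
Function('D')(W) = 27 (Function('D')(W) = Pow(3, 3) = 27)
a = 13110 (a = Add(27436, -14326) = 13110)
Function('y')(B) = Mul(Pow(2, Rational(1, 2)), Pow(B, Rational(1, 2))) (Function('y')(B) = Pow(Mul(2, B), Rational(1, 2)) = Mul(Pow(2, Rational(1, 2)), Pow(B, Rational(1, 2))))
Pow(Add(a, Add(Function('y')(140), Mul(-1, Function('D')(148)))), -1) = Pow(Add(13110, Add(Mul(Pow(2, Rational(1, 2)), Pow(140, Rational(1, 2))), Mul(-1, 27))), -1) = Pow(Add(13110, Add(Mul(Pow(2, Rational(1, 2)), Mul(2, Pow(35, Rational(1, 2)))), -27)), -1) = Pow(Add(13110, Add(Mul(2, Pow(70, Rational(1, 2))), -27)), -1) = Pow(Add(13110, Add(-27, Mul(2, Pow(70, Rational(1, 2))))), -1) = Pow(Add(13083, Mul(2, Pow(70, Rational(1, 2)))), -1)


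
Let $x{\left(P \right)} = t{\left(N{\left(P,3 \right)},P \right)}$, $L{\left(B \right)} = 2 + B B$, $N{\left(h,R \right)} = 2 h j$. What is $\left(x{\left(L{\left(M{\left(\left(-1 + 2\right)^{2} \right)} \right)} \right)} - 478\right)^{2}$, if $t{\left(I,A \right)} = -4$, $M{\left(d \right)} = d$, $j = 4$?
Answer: $232324$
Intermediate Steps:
$N{\left(h,R \right)} = 8 h$ ($N{\left(h,R \right)} = 2 h 4 = 8 h$)
$L{\left(B \right)} = 2 + B^{2}$
$x{\left(P \right)} = -4$
$\left(x{\left(L{\left(M{\left(\left(-1 + 2\right)^{2} \right)} \right)} \right)} - 478\right)^{2} = \left(-4 - 478\right)^{2} = \left(-482\right)^{2} = 232324$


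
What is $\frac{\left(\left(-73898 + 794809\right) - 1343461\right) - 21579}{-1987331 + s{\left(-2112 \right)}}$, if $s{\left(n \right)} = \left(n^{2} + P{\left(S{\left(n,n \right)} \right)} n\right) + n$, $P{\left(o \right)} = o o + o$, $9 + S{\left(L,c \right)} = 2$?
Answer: $- \frac{644129}{2382397} \approx -0.27037$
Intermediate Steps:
$S{\left(L,c \right)} = -7$ ($S{\left(L,c \right)} = -9 + 2 = -7$)
$P{\left(o \right)} = o + o^{2}$ ($P{\left(o \right)} = o^{2} + o = o + o^{2}$)
$s{\left(n \right)} = n^{2} + 43 n$ ($s{\left(n \right)} = \left(n^{2} + - 7 \left(1 - 7\right) n\right) + n = \left(n^{2} + \left(-7\right) \left(-6\right) n\right) + n = \left(n^{2} + 42 n\right) + n = n^{2} + 43 n$)
$\frac{\left(\left(-73898 + 794809\right) - 1343461\right) - 21579}{-1987331 + s{\left(-2112 \right)}} = \frac{\left(\left(-73898 + 794809\right) - 1343461\right) - 21579}{-1987331 - 2112 \left(43 - 2112\right)} = \frac{\left(720911 - 1343461\right) - 21579}{-1987331 - -4369728} = \frac{-622550 - 21579}{-1987331 + 4369728} = - \frac{644129}{2382397}$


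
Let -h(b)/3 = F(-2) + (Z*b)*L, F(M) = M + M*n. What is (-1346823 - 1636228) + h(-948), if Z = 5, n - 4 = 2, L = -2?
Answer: -3011449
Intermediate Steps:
n = 6 (n = 4 + 2 = 6)
F(M) = 7*M (F(M) = M + M*6 = M + 6*M = 7*M)
h(b) = 42 + 30*b (h(b) = -3*(7*(-2) + (5*b)*(-2)) = -3*(-14 - 10*b) = 42 + 30*b)
(-1346823 - 1636228) + h(-948) = (-1346823 - 1636228) + (42 + 30*(-948)) = -2983051 + (42 - 28440) = -2983051 - 28398 = -3011449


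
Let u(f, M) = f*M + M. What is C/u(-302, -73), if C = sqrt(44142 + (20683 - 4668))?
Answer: sqrt(60157)/21973 ≈ 0.011162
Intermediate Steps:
u(f, M) = M + M*f (u(f, M) = M*f + M = M + M*f)
C = sqrt(60157) (C = sqrt(44142 + 16015) = sqrt(60157) ≈ 245.27)
C/u(-302, -73) = sqrt(60157)/((-73*(1 - 302))) = sqrt(60157)/((-73*(-301))) = sqrt(60157)/21973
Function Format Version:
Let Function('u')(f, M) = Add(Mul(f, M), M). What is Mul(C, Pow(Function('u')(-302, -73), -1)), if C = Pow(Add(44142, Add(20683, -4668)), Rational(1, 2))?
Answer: Mul(Rational(1, 21973), Pow(60157, Rational(1, 2))) ≈ 0.011162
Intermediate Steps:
Function('u')(f, M) = Add(M, Mul(M, f)) (Function('u')(f, M) = Add(Mul(M, f), M) = Add(M, Mul(M, f)))
C = Pow(60157, Rational(1, 2)) (C = Pow(Add(44142, 16015), Rational(1, 2)) = Pow(60157, Rational(1, 2)) ≈ 245.27)
Mul(C, Pow(Function('u')(-302, -73), -1)) = Mul(Pow(60157, Rational(1, 2)), Pow(Mul(-73, Add(1, -302)), -1)) = Mul(Pow(60157, Rational(1, 2)), Pow(Mul(-73, -301), -1)) = Mul(Pow(60157, Rational(1, 2)), Pow(21973, -1)) = Mul(Pow(60157, Rational(1, 2)), Rational(1, 21973)) = Mul(Rational(1, 21973), Pow(60157, Rational(1, 2)))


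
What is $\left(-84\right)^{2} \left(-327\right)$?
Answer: $-2307312$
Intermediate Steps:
$\left(-84\right)^{2} \left(-327\right) = 7056 \left(-327\right) = -2307312$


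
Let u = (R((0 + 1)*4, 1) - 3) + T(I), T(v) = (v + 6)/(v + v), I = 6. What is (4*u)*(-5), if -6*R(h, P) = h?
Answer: 160/3 ≈ 53.333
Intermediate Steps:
T(v) = (6 + v)/(2*v) (T(v) = (6 + v)/((2*v)) = (6 + v)*(1/(2*v)) = (6 + v)/(2*v))
R(h, P) = -h/6
u = -8/3 (u = (-(0 + 1)*4/6 - 3) + (1/2)*(6 + 6)/6 = (-4/6 - 3) + (1/2)*(1/6)*12 = (-1/6*4 - 3) + 1 = (-2/3 - 3) + 1 = -11/3 + 1 = -8/3 ≈ -2.6667)
(4*u)*(-5) = (4*(-8/3))*(-5) = -32/3*(-5) = 160/3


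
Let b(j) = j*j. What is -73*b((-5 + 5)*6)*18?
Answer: 0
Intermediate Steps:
b(j) = j**2
-73*b((-5 + 5)*6)*18 = -73*36*(-5 + 5)**2*18 = -73*(0*6)**2*18 = -73*0**2*18 = -73*0*18 = 0*18 = 0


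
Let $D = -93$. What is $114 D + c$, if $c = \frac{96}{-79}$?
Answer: $- \frac{837654}{79} \approx -10603.0$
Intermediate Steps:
$c = - \frac{96}{79}$ ($c = 96 \left(- \frac{1}{79}\right) = - \frac{96}{79} \approx -1.2152$)
$114 D + c = 114 \left(-93\right) - \frac{96}{79} = -10602 - \frac{96}{79} = - \frac{837654}{79}$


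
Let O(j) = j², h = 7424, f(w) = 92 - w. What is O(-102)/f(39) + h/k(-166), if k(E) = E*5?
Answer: 4120924/21995 ≈ 187.36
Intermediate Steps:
k(E) = 5*E
O(-102)/f(39) + h/k(-166) = (-102)²/(92 - 1*39) + 7424/((5*(-166))) = 10404/(92 - 39) + 7424/(-830) = 10404/53 + 7424*(-1/830) = 10404*(1/53) - 3712/415 = 10404/53 - 3712/415 = 4120924/21995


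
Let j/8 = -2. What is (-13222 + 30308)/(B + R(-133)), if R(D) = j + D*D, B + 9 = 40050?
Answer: 8543/28857 ≈ 0.29605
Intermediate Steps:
j = -16 (j = 8*(-2) = -16)
B = 40041 (B = -9 + 40050 = 40041)
R(D) = -16 + D² (R(D) = -16 + D*D = -16 + D²)
(-13222 + 30308)/(B + R(-133)) = (-13222 + 30308)/(40041 + (-16 + (-133)²)) = 17086/(40041 + (-16 + 17689)) = 17086/(40041 + 17673) = 17086/57714 = 17086*(1/57714) = 8543/28857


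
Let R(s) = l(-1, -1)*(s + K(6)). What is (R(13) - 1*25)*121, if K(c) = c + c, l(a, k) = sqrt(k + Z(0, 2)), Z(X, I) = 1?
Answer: -3025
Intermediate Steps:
l(a, k) = sqrt(1 + k) (l(a, k) = sqrt(k + 1) = sqrt(1 + k))
K(c) = 2*c
R(s) = 0 (R(s) = sqrt(1 - 1)*(s + 2*6) = sqrt(0)*(s + 12) = 0*(12 + s) = 0)
(R(13) - 1*25)*121 = (0 - 1*25)*121 = (0 - 25)*121 = -25*121 = -3025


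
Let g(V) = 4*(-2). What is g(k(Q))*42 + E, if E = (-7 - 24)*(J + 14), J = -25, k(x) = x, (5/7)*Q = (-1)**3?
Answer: 5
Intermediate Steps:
Q = -7/5 (Q = (7/5)*(-1)**3 = (7/5)*(-1) = -7/5 ≈ -1.4000)
g(V) = -8
E = 341 (E = (-7 - 24)*(-25 + 14) = -31*(-11) = 341)
g(k(Q))*42 + E = -8*42 + 341 = -336 + 341 = 5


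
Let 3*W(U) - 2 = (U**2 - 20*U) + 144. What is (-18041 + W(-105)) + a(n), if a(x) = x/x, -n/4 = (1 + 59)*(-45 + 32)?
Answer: -40849/3 ≈ -13616.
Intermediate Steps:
n = 3120 (n = -4*(1 + 59)*(-45 + 32) = -240*(-13) = -4*(-780) = 3120)
W(U) = 146/3 - 20*U/3 + U**2/3 (W(U) = 2/3 + ((U**2 - 20*U) + 144)/3 = 2/3 + (144 + U**2 - 20*U)/3 = 2/3 + (48 - 20*U/3 + U**2/3) = 146/3 - 20*U/3 + U**2/3)
a(x) = 1
(-18041 + W(-105)) + a(n) = (-18041 + (146/3 - 20/3*(-105) + (1/3)*(-105)**2)) + 1 = (-18041 + (146/3 + 700 + (1/3)*11025)) + 1 = (-18041 + (146/3 + 700 + 3675)) + 1 = (-18041 + 13271/3) + 1 = -40852/3 + 1 = -40849/3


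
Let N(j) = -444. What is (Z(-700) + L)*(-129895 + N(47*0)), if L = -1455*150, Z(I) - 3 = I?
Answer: 28537333033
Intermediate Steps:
Z(I) = 3 + I
L = -218250
(Z(-700) + L)*(-129895 + N(47*0)) = ((3 - 700) - 218250)*(-129895 - 444) = (-697 - 218250)*(-130339) = -218947*(-130339) = 28537333033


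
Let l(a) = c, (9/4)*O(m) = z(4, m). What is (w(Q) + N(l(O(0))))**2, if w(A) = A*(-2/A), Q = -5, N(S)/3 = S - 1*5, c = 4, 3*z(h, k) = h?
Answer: 25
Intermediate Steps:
z(h, k) = h/3
O(m) = 16/27 (O(m) = 4*((1/3)*4)/9 = (4/9)*(4/3) = 16/27)
l(a) = 4
N(S) = -15 + 3*S (N(S) = 3*(S - 1*5) = 3*(S - 5) = 3*(-5 + S) = -15 + 3*S)
w(A) = -2
(w(Q) + N(l(O(0))))**2 = (-2 + (-15 + 3*4))**2 = (-2 + (-15 + 12))**2 = (-2 - 3)**2 = (-5)**2 = 25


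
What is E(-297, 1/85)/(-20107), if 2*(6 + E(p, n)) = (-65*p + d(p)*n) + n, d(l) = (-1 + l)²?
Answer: -172871/341819 ≈ -0.50574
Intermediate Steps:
E(p, n) = -6 + n/2 - 65*p/2 + n*(-1 + p)²/2 (E(p, n) = -6 + ((-65*p + (-1 + p)²*n) + n)/2 = -6 + ((-65*p + n*(-1 + p)²) + n)/2 = -6 + (n - 65*p + n*(-1 + p)²)/2 = -6 + (n/2 - 65*p/2 + n*(-1 + p)²/2) = -6 + n/2 - 65*p/2 + n*(-1 + p)²/2)
E(-297, 1/85)/(-20107) = (-6 + (½)/85 - 65/2*(-297) + (½)*(-1 - 297)²/85)/(-20107) = (-6 + (½)*(1/85) + 19305/2 + (½)*(1/85)*(-298)²)*(-1/20107) = (-6 + 1/170 + 19305/2 + (½)*(1/85)*88804)*(-1/20107) = (-6 + 1/170 + 19305/2 + 44402/85)*(-1/20107) = (172871/17)*(-1/20107) = -172871/341819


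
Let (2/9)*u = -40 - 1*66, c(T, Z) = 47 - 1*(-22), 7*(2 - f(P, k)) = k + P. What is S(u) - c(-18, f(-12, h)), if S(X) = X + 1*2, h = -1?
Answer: -544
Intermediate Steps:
f(P, k) = 2 - P/7 - k/7 (f(P, k) = 2 - (k + P)/7 = 2 - (P + k)/7 = 2 + (-P/7 - k/7) = 2 - P/7 - k/7)
c(T, Z) = 69 (c(T, Z) = 47 + 22 = 69)
u = -477 (u = 9*(-40 - 1*66)/2 = 9*(-40 - 66)/2 = (9/2)*(-106) = -477)
S(X) = 2 + X (S(X) = X + 2 = 2 + X)
S(u) - c(-18, f(-12, h)) = (2 - 477) - 1*69 = -475 - 69 = -544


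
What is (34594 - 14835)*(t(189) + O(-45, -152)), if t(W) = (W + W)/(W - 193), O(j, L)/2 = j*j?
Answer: 156313449/2 ≈ 7.8157e+7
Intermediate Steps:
O(j, L) = 2*j² (O(j, L) = 2*(j*j) = 2*j²)
t(W) = 2*W/(-193 + W) (t(W) = (2*W)/(-193 + W) = 2*W/(-193 + W))
(34594 - 14835)*(t(189) + O(-45, -152)) = (34594 - 14835)*(2*189/(-193 + 189) + 2*(-45)²) = 19759*(2*189/(-4) + 2*2025) = 19759*(2*189*(-¼) + 4050) = 19759*(-189/2 + 4050) = 19759*(7911/2) = 156313449/2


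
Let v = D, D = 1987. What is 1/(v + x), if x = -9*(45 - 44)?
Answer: 1/1978 ≈ 0.00050556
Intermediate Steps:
v = 1987
x = -9 (x = -9*1 = -9)
1/(v + x) = 1/(1987 - 9) = 1/1978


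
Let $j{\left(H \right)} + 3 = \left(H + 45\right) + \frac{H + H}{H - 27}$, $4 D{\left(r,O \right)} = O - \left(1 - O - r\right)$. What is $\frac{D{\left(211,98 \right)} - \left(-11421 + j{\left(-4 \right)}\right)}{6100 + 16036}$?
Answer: $\frac{712023}{1372432} \approx 0.5188$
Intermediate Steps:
$D{\left(r,O \right)} = - \frac{1}{4} + \frac{O}{2} + \frac{r}{4}$ ($D{\left(r,O \right)} = \frac{O - \left(1 - O - r\right)}{4} = \frac{O + \left(-1 + O + r\right)}{4} = \frac{-1 + r + 2 O}{4} = - \frac{1}{4} + \frac{O}{2} + \frac{r}{4}$)
$j{\left(H \right)} = 42 + H + \frac{2 H}{-27 + H}$ ($j{\left(H \right)} = -3 + \left(\left(H + 45\right) + \frac{H + H}{H - 27}\right) = -3 + \left(\left(45 + H\right) + \frac{2 H}{-27 + H}\right) = -3 + \left(45 + H + \frac{2 H}{-27 + H}\right) = 42 + H + \frac{2 H}{-27 + H}$)
$\frac{D{\left(211,98 \right)} - \left(-11421 + j{\left(-4 \right)}\right)}{6100 + 16036} = \frac{\left(- \frac{1}{4} + \frac{1}{2} \cdot 98 + \frac{1}{4} \cdot 211\right) + \left(11421 - \frac{-1134 + \left(-4\right)^{2} + 17 \left(-4\right)}{-27 - 4}\right)}{6100 + 16036} = \frac{\left(- \frac{1}{4} + 49 + \frac{211}{4}\right) + \left(11421 - \frac{-1134 + 16 - 68}{-31}\right)}{22136} = \left(\frac{203}{2} + \left(11421 - \left(- \frac{1}{31}\right) \left(-1186\right)\right)\right) \frac{1}{22136} = \left(\frac{203}{2} + \left(11421 - \frac{1186}{31}\right)\right) \frac{1}{22136} = \left(\frac{203}{2} + \frac{352865}{31}\right) \frac{1}{22136} = \frac{712023}{62} \cdot \frac{1}{22136} = \frac{712023}{1372432}$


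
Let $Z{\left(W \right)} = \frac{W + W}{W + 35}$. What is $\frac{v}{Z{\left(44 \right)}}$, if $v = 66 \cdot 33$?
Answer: $\frac{7821}{4} \approx 1955.3$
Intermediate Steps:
$Z{\left(W \right)} = \frac{2 W}{35 + W}$
$v = 2178$
$\frac{v}{Z{\left(44 \right)}} = \frac{2178}{2 \cdot 44 \frac{1}{35 + 44}} = \frac{2178}{2 \cdot 44 \cdot \frac{1}{79}} = \frac{2178}{\frac{88}{79}} = 2178 \cdot \frac{79}{88} = \frac{7821}{4}$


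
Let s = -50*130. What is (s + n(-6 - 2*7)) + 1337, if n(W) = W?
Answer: -5183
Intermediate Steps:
s = -6500
(s + n(-6 - 2*7)) + 1337 = (-6500 + (-6 - 2*7)) + 1337 = (-6500 + (-6 - 14)) + 1337 = (-6500 - 20) + 1337 = -6520 + 1337 = -5183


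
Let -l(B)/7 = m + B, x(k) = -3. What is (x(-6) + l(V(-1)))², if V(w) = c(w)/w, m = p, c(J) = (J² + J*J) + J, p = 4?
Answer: 576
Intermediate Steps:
c(J) = J + 2*J² (c(J) = (J² + J²) + J = 2*J² + J = J + 2*J²)
m = 4
V(w) = 1 + 2*w (V(w) = (w*(1 + 2*w))/w = 1 + 2*w)
l(B) = -28 - 7*B (l(B) = -7*(4 + B) = -28 - 7*B)
(x(-6) + l(V(-1)))² = (-3 + (-28 - 7*(1 + 2*(-1))))² = (-3 + (-28 - 7*(1 - 2)))² = (-3 + (-28 - 7*(-1)))² = (-3 + (-28 + 7))² = (-3 - 21)² = (-24)² = 576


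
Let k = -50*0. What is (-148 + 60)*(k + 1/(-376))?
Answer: 11/47 ≈ 0.23404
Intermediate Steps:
k = 0
(-148 + 60)*(k + 1/(-376)) = (-148 + 60)*(0 + 1/(-376)) = -88*(0 - 1/376) = -88*(-1/376) = 11/47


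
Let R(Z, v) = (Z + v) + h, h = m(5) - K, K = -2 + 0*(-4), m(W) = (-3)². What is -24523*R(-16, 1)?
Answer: 98092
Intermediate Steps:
m(W) = 9
K = -2 (K = -2 + 0 = -2)
h = 11 (h = 9 - 1*(-2) = 9 + 2 = 11)
R(Z, v) = 11 + Z + v (R(Z, v) = (Z + v) + 11 = 11 + Z + v)
-24523*R(-16, 1) = -24523*(11 - 16 + 1) = -24523*(-4) = 98092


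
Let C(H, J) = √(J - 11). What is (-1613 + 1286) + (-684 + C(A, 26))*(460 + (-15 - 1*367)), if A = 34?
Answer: -53679 + 78*√15 ≈ -53377.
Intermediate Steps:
C(H, J) = √(-11 + J)
(-1613 + 1286) + (-684 + C(A, 26))*(460 + (-15 - 1*367)) = (-1613 + 1286) + (-684 + √(-11 + 26))*(460 + (-15 - 1*367)) = -327 + (-684 + √15)*(460 + (-15 - 367)) = -327 + (-684 + √15)*(460 - 382) = -327 + (-684 + √15)*78 = -327 + (-53352 + 78*√15) = -53679 + 78*√15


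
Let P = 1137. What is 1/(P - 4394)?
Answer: -1/3257 ≈ -0.00030703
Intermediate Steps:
1/(P - 4394) = 1/(1137 - 4394) = 1/(-3257) = -1/3257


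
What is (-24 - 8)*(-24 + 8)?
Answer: 512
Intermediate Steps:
(-24 - 8)*(-24 + 8) = -32*(-16) = 512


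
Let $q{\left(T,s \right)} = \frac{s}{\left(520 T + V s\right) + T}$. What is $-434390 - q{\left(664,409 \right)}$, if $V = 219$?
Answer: $- \frac{189183361259}{435515} \approx -4.3439 \cdot 10^{5}$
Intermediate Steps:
$q{\left(T,s \right)} = \frac{s}{219 s + 521 T}$ ($q{\left(T,s \right)} = \frac{s}{\left(520 T + 219 s\right) + T} = \frac{s}{\left(219 s + 520 T\right) + T} = \frac{s}{219 s + 521 T}$)
$-434390 - q{\left(664,409 \right)} = -434390 - \frac{409}{219 \cdot 409 + 521 \cdot 664} = -434390 - \frac{409}{89571 + 345944} = -434390 - \frac{409}{435515} = - \frac{189183361259}{435515}$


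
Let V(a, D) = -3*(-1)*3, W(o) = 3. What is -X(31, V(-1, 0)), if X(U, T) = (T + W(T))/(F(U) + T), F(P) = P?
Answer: -3/10 ≈ -0.30000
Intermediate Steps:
V(a, D) = 9 (V(a, D) = 3*3 = 9)
X(U, T) = (3 + T)/(T + U) (X(U, T) = (T + 3)/(U + T) = (3 + T)/(T + U))
-X(31, V(-1, 0)) = -(3 + 9)/(9 + 31) = -12/40 = -1*3/10 = -3/10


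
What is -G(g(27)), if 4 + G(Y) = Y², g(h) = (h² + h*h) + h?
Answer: -2205221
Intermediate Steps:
g(h) = h + 2*h² (g(h) = (h² + h²) + h = 2*h² + h = h + 2*h²)
G(Y) = -4 + Y²
-G(g(27)) = -(-4 + (27*(1 + 2*27))²) = -(-4 + (27*(1 + 54))²) = -(-4 + (27*55)²) = -(-4 + 1485²) = -(-4 + 2205225) = -1*2205221 = -2205221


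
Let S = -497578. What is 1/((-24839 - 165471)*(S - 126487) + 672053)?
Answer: 1/118766482203 ≈ 8.4199e-12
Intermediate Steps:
1/((-24839 - 165471)*(S - 126487) + 672053) = 1/((-24839 - 165471)*(-497578 - 126487) + 672053) = 1/(-190310*(-624065) + 672053) = 1/(118765810150 + 672053) = 1/118766482203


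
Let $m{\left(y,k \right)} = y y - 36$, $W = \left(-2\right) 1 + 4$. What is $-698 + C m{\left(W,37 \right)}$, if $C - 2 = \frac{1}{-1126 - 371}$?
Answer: $- \frac{1140682}{1497} \approx -761.98$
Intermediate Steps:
$W = 2$ ($W = -2 + 4 = 2$)
$C = \frac{2993}{1497}$ ($C = 2 + \frac{1}{-1126 - 371} = 2 + \frac{1}{-1497} = 2 - \frac{1}{1497} = \frac{2993}{1497} \approx 1.9993$)
$m{\left(y,k \right)} = -36 + y^{2}$ ($m{\left(y,k \right)} = y^{2} - 36 = -36 + y^{2}$)
$-698 + C m{\left(W,37 \right)} = -698 + \frac{2993 \left(-36 + 2^{2}\right)}{1497} = -698 + \frac{2993 \left(-36 + 4\right)}{1497} = -698 + \frac{2993}{1497} \left(-32\right) = -698 - \frac{95776}{1497} = - \frac{1140682}{1497}$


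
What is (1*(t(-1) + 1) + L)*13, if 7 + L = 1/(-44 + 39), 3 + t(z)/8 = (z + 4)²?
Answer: 2717/5 ≈ 543.40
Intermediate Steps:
t(z) = -24 + 8*(4 + z)² (t(z) = -24 + 8*(z + 4)² = -24 + 8*(4 + z)²)
L = -36/5 (L = -7 + 1/(-44 + 39) = -7 + 1/(-5) = -7 - ⅕ = -36/5 ≈ -7.2000)
(1*(t(-1) + 1) + L)*13 = (1*((-24 + 8*(4 - 1)²) + 1) - 36/5)*13 = (1*((-24 + 8*3²) + 1) - 36/5)*13 = (1*((-24 + 8*9) + 1) - 36/5)*13 = (1*((-24 + 72) + 1) - 36/5)*13 = (1*(48 + 1) - 36/5)*13 = (1*49 - 36/5)*13 = (49 - 36/5)*13 = (209/5)*13 = 2717/5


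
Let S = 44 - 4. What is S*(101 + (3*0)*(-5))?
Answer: 4040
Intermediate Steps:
S = 40
S*(101 + (3*0)*(-5)) = 40*(101 + (3*0)*(-5)) = 40*(101 + 0*(-5)) = 40*(101 + 0) = 40*101 = 4040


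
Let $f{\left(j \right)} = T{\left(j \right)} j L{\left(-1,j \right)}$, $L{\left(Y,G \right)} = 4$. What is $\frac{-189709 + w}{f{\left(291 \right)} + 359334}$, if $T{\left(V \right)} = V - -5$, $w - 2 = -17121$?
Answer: $- \frac{103414}{351939} \approx -0.29384$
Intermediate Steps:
$w = -17119$ ($w = 2 - 17121 = -17119$)
$T{\left(V \right)} = 5 + V$ ($T{\left(V \right)} = V + 5 = 5 + V$)
$f{\left(j \right)} = 4 j \left(5 + j\right)$ ($f{\left(j \right)} = \left(5 + j\right) j 4 = j \left(5 + j\right) 4 = 4 j \left(5 + j\right)$)
$\frac{-189709 + w}{f{\left(291 \right)} + 359334} = \frac{-189709 - 17119}{4 \cdot 291 \left(5 + 291\right) + 359334} = - \frac{206828}{4 \cdot 291 \cdot 296 + 359334} = - \frac{206828}{344544 + 359334} = - \frac{206828}{703878} = \left(-206828\right) \frac{1}{703878} = - \frac{103414}{351939}$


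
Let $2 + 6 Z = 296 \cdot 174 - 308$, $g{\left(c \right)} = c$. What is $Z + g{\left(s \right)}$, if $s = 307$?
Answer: $\frac{26518}{3} \approx 8839.3$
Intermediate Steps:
$Z = \frac{25597}{3}$ ($Z = - \frac{1}{3} + \frac{296 \cdot 174 - 308}{6} = - \frac{1}{3} + \frac{51504 - 308}{6} = - \frac{1}{3} + \frac{1}{6} \cdot 51196 = - \frac{1}{3} + \frac{25598}{3} = \frac{25597}{3} \approx 8532.3$)
$Z + g{\left(s \right)} = \frac{25597}{3} + 307 = \frac{26518}{3}$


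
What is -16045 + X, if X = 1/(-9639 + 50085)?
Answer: -648956069/40446 ≈ -16045.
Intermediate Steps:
X = 1/40446 ≈ 2.4724e-5
-16045 + X = -16045 + 1/40446 = -648956069/40446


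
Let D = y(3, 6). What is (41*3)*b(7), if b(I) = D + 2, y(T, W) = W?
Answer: 984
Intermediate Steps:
D = 6
b(I) = 8 (b(I) = 6 + 2 = 8)
(41*3)*b(7) = (41*3)*8 = 123*8 = 984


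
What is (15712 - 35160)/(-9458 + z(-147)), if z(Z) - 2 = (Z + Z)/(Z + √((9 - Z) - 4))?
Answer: 328758997996/159815040531 + 952952*√38/159815040531 ≈ 2.0572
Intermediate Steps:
z(Z) = 2 + 2*Z/(Z + √(5 - Z)) (z(Z) = 2 + (Z + Z)/(Z + √((9 - Z) - 4)) = 2 + (2*Z)/(Z + √(5 - Z)) = 2 + 2*Z/(Z + √(5 - Z)))
(15712 - 35160)/(-9458 + z(-147)) = (15712 - 35160)/(-9458 + 2*(√(5 - 1*(-147)) + 2*(-147))/(-147 + √(5 - 1*(-147)))) = -19448/(-9458 + 2*(√(5 + 147) - 294)/(-147 + √(5 + 147))) = -19448/(-9458 + 2*(√152 - 294)/(-147 + √152)) = -19448/(-9458 + 2*(2*√38 - 294)/(-147 + 2*√38)) = -19448/(-9458 + 2*(-294 + 2*√38)/(-147 + 2*√38))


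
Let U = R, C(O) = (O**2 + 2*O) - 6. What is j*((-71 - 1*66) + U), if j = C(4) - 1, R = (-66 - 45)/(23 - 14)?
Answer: -7616/3 ≈ -2538.7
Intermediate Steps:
C(O) = -6 + O**2 + 2*O
R = -37/3 (R = -111/9 = -111*1/9 = -37/3 ≈ -12.333)
U = -37/3 ≈ -12.333
j = 17 (j = (-6 + 4**2 + 2*4) - 1 = (-6 + 16 + 8) - 1 = 18 - 1 = 17)
j*((-71 - 1*66) + U) = 17*((-71 - 1*66) - 37/3) = 17*((-71 - 66) - 37/3) = 17*(-137 - 37/3) = 17*(-448/3) = -7616/3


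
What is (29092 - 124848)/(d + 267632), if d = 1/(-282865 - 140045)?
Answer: -40496169960/113184249119 ≈ -0.35779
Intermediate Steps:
d = -1/422910 (d = 1/(-422910) = -1/422910 ≈ -2.3646e-6)
(29092 - 124848)/(d + 267632) = (29092 - 124848)/(-1/422910 + 267632) = -95756/113184249119/422910 = -95756*422910/113184249119 = -40496169960/113184249119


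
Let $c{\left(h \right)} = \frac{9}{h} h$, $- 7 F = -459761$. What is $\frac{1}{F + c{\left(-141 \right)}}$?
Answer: $\frac{7}{459824} \approx 1.5223 \cdot 10^{-5}$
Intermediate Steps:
$F = \frac{459761}{7}$ ($F = \left(- \frac{1}{7}\right) \left(-459761\right) = \frac{459761}{7} \approx 65680.0$)
$c{\left(h \right)} = 9$
$\frac{1}{F + c{\left(-141 \right)}} = \frac{1}{\frac{459761}{7} + 9} = \frac{1}{\frac{459824}{7}} = \frac{7}{459824}$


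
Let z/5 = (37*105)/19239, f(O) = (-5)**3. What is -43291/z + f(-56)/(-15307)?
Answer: -4249607866806/99112825 ≈ -42876.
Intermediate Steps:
f(O) = -125
z = 6475/6413 (z = 5*((37*105)/19239) = 5*(3885*(1/19239)) = 5*(1295/6413) = 6475/6413 ≈ 1.0097)
-43291/z + f(-56)/(-15307) = -43291/6475/6413 - 125/(-15307) = -43291*6413/6475 - 125*(-1/15307) = -277625183/6475 + 125/15307 = -4249607866806/99112825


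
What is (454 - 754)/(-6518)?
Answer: 150/3259 ≈ 0.046026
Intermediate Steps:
(454 - 754)/(-6518) = -300*(-1/6518) = 150/3259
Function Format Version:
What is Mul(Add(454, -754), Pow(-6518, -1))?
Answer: Rational(150, 3259) ≈ 0.046026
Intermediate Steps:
Mul(Add(454, -754), Pow(-6518, -1)) = Mul(-300, Rational(-1, 6518)) = Rational(150, 3259)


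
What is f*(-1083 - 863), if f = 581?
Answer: -1130626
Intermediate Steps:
f*(-1083 - 863) = 581*(-1083 - 863) = 581*(-1946) = -1130626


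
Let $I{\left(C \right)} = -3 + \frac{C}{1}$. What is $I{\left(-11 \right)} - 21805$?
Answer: $-21819$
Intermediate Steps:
$I{\left(C \right)} = -3 + C$ ($I{\left(C \right)} = -3 + C 1 = -3 + C$)
$I{\left(-11 \right)} - 21805 = \left(-3 - 11\right) - 21805 = -14 - 21805 = -21819$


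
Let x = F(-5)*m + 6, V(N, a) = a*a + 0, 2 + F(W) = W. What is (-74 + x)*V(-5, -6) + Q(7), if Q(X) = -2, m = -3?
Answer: -1694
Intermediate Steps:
F(W) = -2 + W
V(N, a) = a² (V(N, a) = a² + 0 = a²)
x = 27 (x = (-2 - 5)*(-3) + 6 = -7*(-3) + 6 = 21 + 6 = 27)
(-74 + x)*V(-5, -6) + Q(7) = (-74 + 27)*(-6)² - 2 = -47*36 - 2 = -1692 - 2 = -1694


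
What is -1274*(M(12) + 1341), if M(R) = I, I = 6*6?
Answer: -1754298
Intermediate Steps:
I = 36
M(R) = 36
-1274*(M(12) + 1341) = -1274*(36 + 1341) = -1274*1377 = -1754298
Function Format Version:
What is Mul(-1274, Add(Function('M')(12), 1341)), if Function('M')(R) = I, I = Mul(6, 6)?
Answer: -1754298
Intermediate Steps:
I = 36
Function('M')(R) = 36
Mul(-1274, Add(Function('M')(12), 1341)) = Mul(-1274, Add(36, 1341)) = Mul(-1274, 1377) = -1754298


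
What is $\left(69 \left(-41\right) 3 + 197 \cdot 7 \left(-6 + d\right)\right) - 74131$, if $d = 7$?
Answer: $-81239$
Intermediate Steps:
$\left(69 \left(-41\right) 3 + 197 \cdot 7 \left(-6 + d\right)\right) - 74131 = \left(69 \left(-41\right) 3 + 197 \cdot 7 \left(-6 + 7\right)\right) - 74131 = \left(\left(-2829\right) 3 + 197 \cdot 7 \cdot 1\right) - 74131 = \left(-8487 + 197 \cdot 7\right) - 74131 = \left(-8487 + 1379\right) - 74131 = -7108 - 74131 = -81239$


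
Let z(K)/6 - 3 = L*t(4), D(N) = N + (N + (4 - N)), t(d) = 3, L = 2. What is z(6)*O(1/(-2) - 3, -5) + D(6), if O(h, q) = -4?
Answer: -206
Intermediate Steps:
D(N) = 4 + N (D(N) = N + 4 = 4 + N)
z(K) = 54 (z(K) = 18 + 6*(2*3) = 18 + 6*6 = 18 + 36 = 54)
z(6)*O(1/(-2) - 3, -5) + D(6) = 54*(-4) + (4 + 6) = -216 + 10 = -206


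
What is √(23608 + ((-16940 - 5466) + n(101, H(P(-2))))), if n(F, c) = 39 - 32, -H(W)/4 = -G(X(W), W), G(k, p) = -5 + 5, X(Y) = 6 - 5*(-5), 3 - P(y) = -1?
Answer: √1209 ≈ 34.771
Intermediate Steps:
P(y) = 4 (P(y) = 3 - 1*(-1) = 3 + 1 = 4)
X(Y) = 31 (X(Y) = 6 + 25 = 31)
G(k, p) = 0
H(W) = 0 (H(W) = -(-4)*0 = -4*0 = 0)
n(F, c) = 7
√(23608 + ((-16940 - 5466) + n(101, H(P(-2))))) = √(23608 + ((-16940 - 5466) + 7)) = √(23608 + (-22406 + 7)) = √(23608 - 22399) = √1209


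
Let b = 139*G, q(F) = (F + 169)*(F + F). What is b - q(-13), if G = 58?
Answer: 12118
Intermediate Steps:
q(F) = 2*F*(169 + F) (q(F) = (169 + F)*(2*F) = 2*F*(169 + F))
b = 8062 (b = 139*58 = 8062)
b - q(-13) = 8062 - 2*(-13)*(169 - 13) = 8062 - 2*(-13)*156 = 8062 - 1*(-4056) = 8062 + 4056 = 12118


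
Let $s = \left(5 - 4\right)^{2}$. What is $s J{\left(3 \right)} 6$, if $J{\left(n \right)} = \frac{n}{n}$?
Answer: $6$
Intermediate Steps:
$s = 1$ ($s = 1^{2} = 1$)
$J{\left(n \right)} = 1$
$s J{\left(3 \right)} 6 = 1 \cdot 1 \cdot 6 = 1 \cdot 6 = 6$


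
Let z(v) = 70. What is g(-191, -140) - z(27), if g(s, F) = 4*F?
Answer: -630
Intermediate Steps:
g(-191, -140) - z(27) = 4*(-140) - 1*70 = -560 - 70 = -630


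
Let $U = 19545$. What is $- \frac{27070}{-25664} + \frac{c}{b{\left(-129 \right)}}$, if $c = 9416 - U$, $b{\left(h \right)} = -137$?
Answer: $\frac{131829623}{1757984} \approx 74.989$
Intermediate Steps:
$c = -10129$ ($c = 9416 - 19545 = -10129$)
$- \frac{27070}{-25664} + \frac{c}{b{\left(-129 \right)}} = - \frac{27070}{-25664} - \frac{10129}{-137} = \left(-27070\right) \left(- \frac{1}{25664}\right) - - \frac{10129}{137} = \frac{13535}{12832} + \frac{10129}{137} = \frac{131829623}{1757984}$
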